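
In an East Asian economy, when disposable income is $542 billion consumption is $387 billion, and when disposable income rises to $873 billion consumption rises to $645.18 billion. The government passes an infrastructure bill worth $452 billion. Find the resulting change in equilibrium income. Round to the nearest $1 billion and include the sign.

+$2,055 billion

MPC = ΔC/ΔYd = (645.18 − 387)/(873 − 542) = 258.18/331 = 0.78.
Government-spending multiplier = 1/(1 − MPC) = 1/(1 − 0.78) = 1/0.22 ≈ 4.545.
ΔY = k × ΔG = (+$452 billion) / 0.22 ≈ +$2,055 billion.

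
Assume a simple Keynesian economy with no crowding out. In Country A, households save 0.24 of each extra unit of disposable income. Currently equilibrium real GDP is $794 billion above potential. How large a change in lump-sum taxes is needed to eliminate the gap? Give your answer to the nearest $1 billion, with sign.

+$251 billion

MPC = 1 − MPS = 1 − 0.24 = 0.76.
Spending multiplier = 1/(1 − MPC) = 1/(1 − 0.76) = 1/0.24 ≈ 4.167.
Tax multiplier = −c·k = −0.76/0.24 ≈ −3.167. Need ΔY = −$794 billion, so ΔT = ΔY/(−c·k) = −(−$794 billion) × 0.24 / 0.76 ≈ +$251 billion.
The government should raise lump-sum taxes by $251 billion.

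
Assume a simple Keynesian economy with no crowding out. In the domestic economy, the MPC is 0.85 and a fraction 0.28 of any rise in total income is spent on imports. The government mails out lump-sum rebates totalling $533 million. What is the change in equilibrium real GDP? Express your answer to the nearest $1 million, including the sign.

A lump-sum tax change of −$533 million shifts disposable income by +$533 million; first-round consumption changes by −c × ΔT = −0.85 × (−$533 million) = +$453.05 million.
Expenditure multiplier = 1/(1 − c + m) = 1/(1 − 0.85 + 0.28) = 1/0.43 ≈ 2.326.
The tax multiplier is −c × k ≈ −1.977, so ΔY = k × (−c·ΔT) = (+$453.05 million) / 0.43 ≈ +$1,054 million.

+$1,054 million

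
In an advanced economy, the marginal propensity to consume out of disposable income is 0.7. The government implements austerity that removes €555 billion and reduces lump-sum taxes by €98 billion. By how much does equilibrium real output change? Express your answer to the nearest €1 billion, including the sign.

−€1,621 billion

Expenditure multiplier = 1/(1 − MPC) = 1/(1 − 0.7) = 1/0.3 ≈ 3.333.
ΔG contributes k·ΔG = (−€555 billion) / 0.3 = −€1,850 billion.
ΔT of −€98 billion changes first-round spending by −c·ΔT = +€68.6 billion, contributing k·(−c·ΔT) = (+€68.6 billion) / 0.3 ≈ +€228.7 billion.
Net ΔY = k(ΔG − c·ΔT) = (−€486.4 billion) / 0.3 ≈ −€1,621 billion.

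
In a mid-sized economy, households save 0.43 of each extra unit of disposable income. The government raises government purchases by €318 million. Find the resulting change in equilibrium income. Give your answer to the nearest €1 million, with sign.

+€740 million

MPC = 1 − MPS = 1 − 0.43 = 0.57.
Government-spending multiplier = 1/(1 − MPC) = 1/(1 − 0.57) = 1/0.43 ≈ 2.326.
ΔY = k × ΔG = (+€318 million) / 0.43 ≈ +€740 million.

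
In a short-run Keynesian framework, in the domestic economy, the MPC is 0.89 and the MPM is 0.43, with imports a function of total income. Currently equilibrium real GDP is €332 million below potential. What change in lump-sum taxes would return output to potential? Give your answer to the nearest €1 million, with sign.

Spending multiplier = 1/(1 − c + m) = 1/(1 − 0.89 + 0.43) = 1/0.54 ≈ 1.852.
Tax multiplier = −c·k = −0.89/0.54 ≈ −1.648. Need ΔY = +€332 million, so ΔT = ΔY/(−c·k) = −(+€332 million) × 0.54 / 0.89 ≈ −€201 million.
The government should cut lump-sum taxes by €201 million.

−€201 million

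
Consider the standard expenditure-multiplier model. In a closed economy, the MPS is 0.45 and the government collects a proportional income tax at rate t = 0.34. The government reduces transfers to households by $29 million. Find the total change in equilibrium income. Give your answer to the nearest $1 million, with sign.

−$25 million

MPC = 1 − MPS = 1 − 0.45 = 0.55.
The transfer change shifts disposable income by −$29 million, so first-round consumption changes by c·ΔTR = 0.55 × (−$29 million) = −$15.95 million.
Expenditure multiplier = 1/(1 − c(1−t)) = 1/(1 − 0.55×0.66) = 1/0.637 ≈ 1.57.
The transfer multiplier is c × k ≈ 0.863, so ΔY = k × (c·ΔTR) = (−$15.95 million) / 0.637 ≈ −$25 million.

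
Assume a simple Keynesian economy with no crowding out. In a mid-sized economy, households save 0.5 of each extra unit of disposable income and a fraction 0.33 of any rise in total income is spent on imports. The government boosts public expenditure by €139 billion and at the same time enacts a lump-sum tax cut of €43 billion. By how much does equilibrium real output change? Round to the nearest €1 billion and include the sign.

+€193 billion

MPC = 1 − MPS = 1 − 0.5 = 0.5.
Expenditure multiplier = 1/(1 − c + m) = 1/(1 − 0.5 + 0.33) = 1/0.83 ≈ 1.205.
ΔG contributes k·ΔG = (+€139 billion) / 0.83 ≈ +€167.5 billion.
ΔT of −€43 billion changes first-round spending by −c·ΔT = +€21.5 billion, contributing k·(−c·ΔT) = (+€21.5 billion) / 0.83 ≈ +€25.9 billion.
Net ΔY = k(ΔG − c·ΔT) = (+€160.5 billion) / 0.83 ≈ +€193 billion.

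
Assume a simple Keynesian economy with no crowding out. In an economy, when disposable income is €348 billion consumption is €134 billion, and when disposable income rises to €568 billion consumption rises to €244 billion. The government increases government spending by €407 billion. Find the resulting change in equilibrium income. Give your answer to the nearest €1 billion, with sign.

MPC = ΔC/ΔYd = (244 − 134)/(568 − 348) = 110/220 = 0.5.
Government-spending multiplier = 1/(1 − MPC) = 1/(1 − 0.5) = 1/0.5 = 2.
ΔY = k × ΔG = (+€407 billion) / 0.5 = +€814 billion.

+€814 billion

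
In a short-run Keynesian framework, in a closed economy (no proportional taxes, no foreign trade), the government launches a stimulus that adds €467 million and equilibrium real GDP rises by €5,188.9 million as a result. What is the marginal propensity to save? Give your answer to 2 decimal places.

0.09

Implied spending multiplier k = ΔY/ΔG = 5,188.9/467 ≈ 11.1111.
Since k = 1/(1 − MPC), MPC = 1 − 1/k = 1 − ΔG/ΔY = 1 − 467/5,188.9 ≈ 0.91.
MPS = 1 − MPC = 0.09.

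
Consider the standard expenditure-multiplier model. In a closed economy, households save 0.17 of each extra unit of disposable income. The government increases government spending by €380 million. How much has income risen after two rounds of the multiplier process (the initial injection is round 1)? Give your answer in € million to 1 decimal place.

MPC = 1 − MPS = 1 − 0.17 = 0.83.
Round 1 adds ΔG = €380 million; each later round is MPC = 0.83 times the previous.
After 2 rounds: 380 + 315.4 = ΔG·(1 − c^2)/(1 − c) = 380 × (1 − 0.6889)/0.17 = €695.4 million.

€695.4 million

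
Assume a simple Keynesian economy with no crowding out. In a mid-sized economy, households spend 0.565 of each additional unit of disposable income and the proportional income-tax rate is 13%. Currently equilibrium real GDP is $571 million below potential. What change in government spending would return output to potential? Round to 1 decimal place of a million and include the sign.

+$290.3 million

Spending multiplier = 1/(1 − c(1−t)) = 1/(1 − 0.565×0.87) = 1/0.50845 ≈ 1.967.
Need ΔY = +$571 million, so ΔG = ΔY/k = (+$571 million) × 0.50845 ≈ +$290.3 million.
The government should increase government spending by $290.3 million.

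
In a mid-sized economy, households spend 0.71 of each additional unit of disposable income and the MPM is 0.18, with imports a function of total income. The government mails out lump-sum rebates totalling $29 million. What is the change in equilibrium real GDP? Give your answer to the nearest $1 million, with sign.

+$44 million

A lump-sum tax change of −$29 million shifts disposable income by +$29 million; first-round consumption changes by −c × ΔT = −0.71 × (−$29 million) = +$20.59 million.
Expenditure multiplier = 1/(1 − c + m) = 1/(1 − 0.71 + 0.18) = 1/0.47 ≈ 2.128.
The tax multiplier is −c × k ≈ −1.511, so ΔY = k × (−c·ΔT) = (+$20.59 million) / 0.47 ≈ +$44 million.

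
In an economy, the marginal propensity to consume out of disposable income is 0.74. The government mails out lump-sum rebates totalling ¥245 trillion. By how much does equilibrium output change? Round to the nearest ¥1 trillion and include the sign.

+¥697 trillion

A lump-sum tax change of −¥245 trillion shifts disposable income by +¥245 trillion; first-round consumption changes by −c × ΔT = −0.74 × (−¥245 trillion) = +¥181.3 trillion.
Expenditure multiplier = 1/(1 − MPC) = 1/(1 − 0.74) = 1/0.26 ≈ 3.846.
The tax multiplier is −c × k ≈ −2.846, so ΔY = k × (−c·ΔT) = (+¥181.3 trillion) / 0.26 ≈ +¥697 trillion.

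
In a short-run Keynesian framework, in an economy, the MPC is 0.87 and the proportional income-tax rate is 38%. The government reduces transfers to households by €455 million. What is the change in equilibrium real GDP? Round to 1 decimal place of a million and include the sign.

The transfer change shifts disposable income by −€455 million, so first-round consumption changes by c·ΔTR = 0.87 × (−€455 million) = −€395.85 million.
Expenditure multiplier = 1/(1 − c(1−t)) = 1/(1 − 0.87×0.62) = 1/0.4606 ≈ 2.171.
The transfer multiplier is c × k ≈ 1.889, so ΔY = k × (c·ΔTR) = (−€395.85 million) / 0.4606 ≈ −€859.4 million.

−€859.4 million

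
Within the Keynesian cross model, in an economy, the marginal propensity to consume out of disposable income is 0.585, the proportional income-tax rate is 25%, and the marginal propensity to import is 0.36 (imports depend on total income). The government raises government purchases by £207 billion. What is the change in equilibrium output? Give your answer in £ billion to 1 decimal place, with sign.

Government-spending multiplier = 1/(1 − c(1−t) + m) = 1/(1 − 0.585×0.75 + 0.36) = 1/0.92125 ≈ 1.085.
ΔY = k × ΔG = (+£207 billion) / 0.92125 ≈ +£224.7 billion.

+£224.7 billion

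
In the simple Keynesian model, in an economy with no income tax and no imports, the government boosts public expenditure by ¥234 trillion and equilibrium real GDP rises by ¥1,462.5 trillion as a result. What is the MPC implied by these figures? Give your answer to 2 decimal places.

Implied spending multiplier k = ΔY/ΔG = 1,462.5/234 = 6.25.
Since k = 1/(1 − MPC), MPC = 1 − 1/k = 1 − ΔG/ΔY = 1 − 234/1,462.5 = 0.84.

0.84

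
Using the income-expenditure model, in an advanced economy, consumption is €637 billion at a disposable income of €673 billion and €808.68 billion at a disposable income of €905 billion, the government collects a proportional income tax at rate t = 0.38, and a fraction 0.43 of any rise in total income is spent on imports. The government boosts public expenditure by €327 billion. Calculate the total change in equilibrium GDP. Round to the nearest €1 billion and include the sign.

MPC = ΔC/ΔYd = (808.68 − 637)/(905 − 673) = 171.68/232 = 0.74.
Spending multiplier = 1/(1 − c(1−t) + m) = 1/(1 − 0.74×0.62 + 0.43) = 1/0.9712 ≈ 1.03.
ΔY = k × ΔG = (+€327 billion) / 0.9712 ≈ +€337 billion.

+€337 billion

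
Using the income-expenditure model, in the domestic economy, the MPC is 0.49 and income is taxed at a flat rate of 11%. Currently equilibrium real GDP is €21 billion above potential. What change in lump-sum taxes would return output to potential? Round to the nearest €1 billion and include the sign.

+€24 billion

Spending multiplier = 1/(1 − c(1−t)) = 1/(1 − 0.49×0.89) = 1/0.5639 ≈ 1.773.
Tax multiplier = −c·k = −0.49/0.5639 ≈ −0.869. Need ΔY = −€21 billion, so ΔT = ΔY/(−c·k) = −(−€21 billion) × 0.5639 / 0.49 ≈ +€24 billion.
The government should raise lump-sum taxes by €24 billion.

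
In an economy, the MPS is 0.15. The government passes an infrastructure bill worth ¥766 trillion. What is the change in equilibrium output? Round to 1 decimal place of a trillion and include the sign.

+¥5,106.7 trillion

MPC = 1 − MPS = 1 − 0.15 = 0.85.
Expenditure multiplier = 1/(1 − MPC) = 1/(1 − 0.85) = 1/0.15 ≈ 6.667.
ΔY = k × ΔG = (+¥766 trillion) / 0.15 ≈ +¥5,106.7 trillion.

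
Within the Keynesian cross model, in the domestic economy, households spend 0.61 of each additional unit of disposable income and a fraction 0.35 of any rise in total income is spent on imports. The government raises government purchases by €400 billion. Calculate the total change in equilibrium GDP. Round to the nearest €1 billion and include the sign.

+€541 billion

Expenditure multiplier = 1/(1 − c + m) = 1/(1 − 0.61 + 0.35) = 1/0.74 ≈ 1.351.
ΔY = k × ΔG = (+€400 billion) / 0.74 ≈ +€541 billion.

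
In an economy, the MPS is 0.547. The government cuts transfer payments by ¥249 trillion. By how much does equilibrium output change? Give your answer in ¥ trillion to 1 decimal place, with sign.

MPC = 1 − MPS = 1 − 0.547 = 0.453.
The transfer change shifts disposable income by −¥249 trillion, so first-round consumption changes by c·ΔTR = 0.453 × (−¥249 trillion) = −¥112.797 trillion.
Expenditure multiplier = 1/(1 − MPC) = 1/(1 − 0.453) = 1/0.547 ≈ 1.828.
The transfer multiplier is c × k ≈ 0.828, so ΔY = k × (c·ΔTR) = (−¥112.797 trillion) / 0.547 ≈ −¥206.2 trillion.

−¥206.2 trillion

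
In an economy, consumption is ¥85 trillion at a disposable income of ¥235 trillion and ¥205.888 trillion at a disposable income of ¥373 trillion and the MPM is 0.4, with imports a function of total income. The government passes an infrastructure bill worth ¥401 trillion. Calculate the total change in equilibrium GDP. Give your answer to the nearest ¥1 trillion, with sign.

+¥765 trillion

MPC = ΔC/ΔYd = (205.888 − 85)/(373 − 235) = 120.888/138 = 0.876.
Expenditure multiplier = 1/(1 − c + m) = 1/(1 − 0.876 + 0.4) = 1/0.524 ≈ 1.908.
ΔY = k × ΔG = (+¥401 trillion) / 0.524 ≈ +¥765 trillion.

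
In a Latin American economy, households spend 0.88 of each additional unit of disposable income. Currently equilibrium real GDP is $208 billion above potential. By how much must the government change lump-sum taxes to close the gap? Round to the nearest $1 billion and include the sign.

Spending multiplier = 1/(1 − MPC) = 1/(1 − 0.88) = 1/0.12 ≈ 8.333.
Tax multiplier = −c·k = −0.88/0.12 ≈ −7.333. Need ΔY = −$208 billion, so ΔT = ΔY/(−c·k) = −(−$208 billion) × 0.12 / 0.88 ≈ +$28 billion.
The government should raise lump-sum taxes by $28 billion.

+$28 billion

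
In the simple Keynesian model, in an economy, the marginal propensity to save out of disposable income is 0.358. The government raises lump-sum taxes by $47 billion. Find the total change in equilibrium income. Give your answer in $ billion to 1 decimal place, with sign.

MPC = 1 − MPS = 1 − 0.358 = 0.642.
A lump-sum tax change of +$47 billion shifts disposable income by −$47 billion; first-round consumption changes by −c × ΔT = −0.642 × (+$47 billion) = −$30.174 billion.
Expenditure multiplier = 1/(1 − MPC) = 1/(1 − 0.642) = 1/0.358 ≈ 2.793.
The tax multiplier is −c × k ≈ −1.793, so ΔY = k × (−c·ΔT) = (−$30.174 billion) / 0.358 ≈ −$84.3 billion.

−$84.3 billion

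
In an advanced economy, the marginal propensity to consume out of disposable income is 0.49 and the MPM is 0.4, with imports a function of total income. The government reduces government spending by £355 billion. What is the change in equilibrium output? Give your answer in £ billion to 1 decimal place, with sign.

−£390.1 billion

Government-spending multiplier = 1/(1 − c + m) = 1/(1 − 0.49 + 0.4) = 1/0.91 ≈ 1.099.
ΔY = k × ΔG = (−£355 billion) / 0.91 ≈ −£390.1 billion.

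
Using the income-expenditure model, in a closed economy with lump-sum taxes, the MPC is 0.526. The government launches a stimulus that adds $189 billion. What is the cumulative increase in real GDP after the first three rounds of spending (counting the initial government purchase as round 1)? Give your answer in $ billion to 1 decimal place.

$340.7 billion

Round 1 adds ΔG = $189 billion; each later round is MPC = 0.526 times the previous.
After 3 rounds: 189 + 99.414 + 52.291764 = ΔG·(1 − c^3)/(1 − c) = 189 × (1 − 0.145531576)/0.474 ≈ $340.7 billion.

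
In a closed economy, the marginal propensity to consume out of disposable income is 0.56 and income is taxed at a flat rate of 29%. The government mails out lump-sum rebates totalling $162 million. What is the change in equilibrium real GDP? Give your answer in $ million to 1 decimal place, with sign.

A lump-sum tax change of −$162 million shifts disposable income by +$162 million; first-round consumption changes by −c × ΔT = −0.56 × (−$162 million) = +$90.72 million.
Expenditure multiplier = 1/(1 − c(1−t)) = 1/(1 − 0.56×0.71) = 1/0.6024 ≈ 1.66.
The tax multiplier is −c × k ≈ −0.93, so ΔY = k × (−c·ΔT) = (+$90.72 million) / 0.6024 ≈ +$150.6 million.

+$150.6 million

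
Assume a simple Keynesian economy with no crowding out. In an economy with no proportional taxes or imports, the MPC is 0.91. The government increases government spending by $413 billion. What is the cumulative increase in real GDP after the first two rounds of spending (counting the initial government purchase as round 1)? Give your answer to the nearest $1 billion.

Round 1 adds ΔG = $413 billion; each later round is MPC = 0.91 times the previous.
After 2 rounds: 413 + 375.83 = ΔG·(1 − c^2)/(1 − c) = 413 × (1 − 0.8281)/0.09 ≈ $789 billion.

$789 billion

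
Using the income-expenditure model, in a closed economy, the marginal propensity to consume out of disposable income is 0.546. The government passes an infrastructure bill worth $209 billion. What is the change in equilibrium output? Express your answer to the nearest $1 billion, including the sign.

+$460 billion

Expenditure multiplier = 1/(1 − MPC) = 1/(1 − 0.546) = 1/0.454 ≈ 2.203.
ΔY = k × ΔG = (+$209 billion) / 0.454 ≈ +$460 billion.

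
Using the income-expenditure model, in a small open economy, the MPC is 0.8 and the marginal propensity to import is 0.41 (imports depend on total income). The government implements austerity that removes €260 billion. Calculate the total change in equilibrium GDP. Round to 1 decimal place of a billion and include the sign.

−€426.2 billion

Spending multiplier = 1/(1 − c + m) = 1/(1 − 0.8 + 0.41) = 1/0.61 ≈ 1.639.
ΔY = k × ΔG = (−€260 billion) / 0.61 ≈ −€426.2 billion.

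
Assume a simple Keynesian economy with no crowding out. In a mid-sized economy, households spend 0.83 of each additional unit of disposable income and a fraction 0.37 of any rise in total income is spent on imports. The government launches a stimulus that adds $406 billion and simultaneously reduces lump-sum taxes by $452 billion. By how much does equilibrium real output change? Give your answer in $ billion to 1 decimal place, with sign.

+$1,446.6 billion

Expenditure multiplier = 1/(1 − c + m) = 1/(1 − 0.83 + 0.37) = 1/0.54 ≈ 1.852.
ΔG contributes k·ΔG = (+$406 billion) / 0.54 ≈ +$751.9 billion.
ΔT of −$452 billion changes first-round spending by −c·ΔT = +$375.16 billion, contributing k·(−c·ΔT) = (+$375.16 billion) / 0.54 ≈ +$694.7 billion.
Net ΔY = k(ΔG − c·ΔT) = (+$781.16 billion) / 0.54 ≈ +$1,446.6 billion.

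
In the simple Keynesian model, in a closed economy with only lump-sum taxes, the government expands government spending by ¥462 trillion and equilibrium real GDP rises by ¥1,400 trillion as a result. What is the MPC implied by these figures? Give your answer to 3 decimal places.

0.670

Implied spending multiplier k = ΔY/ΔG = 1,400/462 ≈ 3.0303.
Since k = 1/(1 − MPC), MPC = 1 − 1/k = 1 − ΔG/ΔY = 1 − 462/1,400 = 0.670.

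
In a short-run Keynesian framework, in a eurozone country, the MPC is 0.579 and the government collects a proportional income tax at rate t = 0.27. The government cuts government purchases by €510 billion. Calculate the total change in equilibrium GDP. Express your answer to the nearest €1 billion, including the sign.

Expenditure multiplier = 1/(1 − c(1−t)) = 1/(1 − 0.579×0.73) = 1/0.57733 ≈ 1.732.
ΔY = k × ΔG = (−€510 billion) / 0.57733 ≈ −€883 billion.

−€883 billion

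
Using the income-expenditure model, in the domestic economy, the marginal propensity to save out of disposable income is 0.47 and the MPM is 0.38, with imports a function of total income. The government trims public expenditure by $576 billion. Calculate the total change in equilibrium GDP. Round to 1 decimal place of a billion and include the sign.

MPC = 1 − MPS = 1 − 0.47 = 0.53.
Expenditure multiplier = 1/(1 − c + m) = 1/(1 − 0.53 + 0.38) = 1/0.85 ≈ 1.176.
ΔY = k × ΔG = (−$576 billion) / 0.85 ≈ −$677.6 billion.

−$677.6 billion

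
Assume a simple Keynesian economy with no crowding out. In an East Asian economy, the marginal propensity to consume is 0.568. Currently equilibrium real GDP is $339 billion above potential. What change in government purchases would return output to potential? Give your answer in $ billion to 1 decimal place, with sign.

−$146.4 billion

Spending multiplier = 1/(1 − MPC) = 1/(1 − 0.568) = 1/0.432 ≈ 2.315.
Need ΔY = −$339 billion, so ΔG = ΔY/k = (−$339 billion) × 0.432 ≈ −$146.4 billion.
The government should cut government purchases by $146.4 billion.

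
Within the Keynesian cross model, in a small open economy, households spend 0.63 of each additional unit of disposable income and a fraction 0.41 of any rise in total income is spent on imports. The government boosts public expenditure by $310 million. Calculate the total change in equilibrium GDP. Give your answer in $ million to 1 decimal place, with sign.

Spending multiplier = 1/(1 − c + m) = 1/(1 − 0.63 + 0.41) = 1/0.78 ≈ 1.282.
ΔY = k × ΔG = (+$310 million) / 0.78 ≈ +$397.4 million.

+$397.4 million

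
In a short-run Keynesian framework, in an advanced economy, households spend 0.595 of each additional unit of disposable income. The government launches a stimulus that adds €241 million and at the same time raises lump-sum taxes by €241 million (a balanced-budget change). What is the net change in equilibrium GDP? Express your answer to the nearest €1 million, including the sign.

+€241 million

Expenditure multiplier = 1/(1 − MPC) = 1/(1 − 0.595) = 1/0.405 ≈ 2.469.
ΔG contributes k·ΔG = (+€241 million) / 0.405 ≈ +€595.1 million.
ΔT of +€241 million changes first-round spending by −c·ΔT = −€143.395 million, contributing k·(−c·ΔT) = (−€143.395 million) / 0.405 ≈ −€354.1 million.
With ΔG = ΔT and no other leakages, the balanced-budget multiplier is 1, so ΔY = ΔG = +€241 million.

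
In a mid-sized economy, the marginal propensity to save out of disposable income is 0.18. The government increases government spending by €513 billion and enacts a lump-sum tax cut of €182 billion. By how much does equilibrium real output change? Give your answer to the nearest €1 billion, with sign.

MPC = 1 − MPS = 1 − 0.18 = 0.82.
Expenditure multiplier = 1/(1 − MPC) = 1/(1 − 0.82) = 1/0.18 ≈ 5.556.
ΔG contributes k·ΔG = (+€513 billion) / 0.18 = +€2,850 billion.
ΔT of −€182 billion changes first-round spending by −c·ΔT = +€149.24 billion, contributing k·(−c·ΔT) = (+€149.24 billion) / 0.18 ≈ +€829.1 billion.
Net ΔY = k(ΔG − c·ΔT) = (+€662.24 billion) / 0.18 ≈ +€3,679 billion.

+€3,679 billion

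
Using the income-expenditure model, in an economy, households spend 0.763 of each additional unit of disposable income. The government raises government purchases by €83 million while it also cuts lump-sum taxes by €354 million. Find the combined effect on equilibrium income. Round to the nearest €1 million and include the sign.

+€1,490 million

Expenditure multiplier = 1/(1 − MPC) = 1/(1 − 0.763) = 1/0.237 ≈ 4.219.
ΔG contributes k·ΔG = (+€83 million) / 0.237 ≈ +€350.2 million.
ΔT of −€354 million changes first-round spending by −c·ΔT = +€270.102 million, contributing k·(−c·ΔT) = (+€270.102 million) / 0.237 ≈ +€1,139.7 million.
Net ΔY = k(ΔG − c·ΔT) = (+€353.102 million) / 0.237 ≈ +€1,490 million.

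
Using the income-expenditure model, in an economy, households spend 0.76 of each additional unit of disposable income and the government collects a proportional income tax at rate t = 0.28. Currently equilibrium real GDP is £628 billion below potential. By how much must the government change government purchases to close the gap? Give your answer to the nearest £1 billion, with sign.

Spending multiplier = 1/(1 − c(1−t)) = 1/(1 − 0.76×0.72) = 1/0.4528 ≈ 2.208.
Need ΔY = +£628 billion, so ΔG = ΔY/k = (+£628 billion) × 0.4528 ≈ +£284 billion.
The government should increase government purchases by £284 billion.

+£284 billion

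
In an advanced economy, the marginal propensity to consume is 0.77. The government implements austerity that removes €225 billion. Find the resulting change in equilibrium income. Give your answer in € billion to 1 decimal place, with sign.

Government-spending multiplier = 1/(1 − MPC) = 1/(1 − 0.77) = 1/0.23 ≈ 4.348.
ΔY = k × ΔG = (−€225 billion) / 0.23 ≈ −€978.3 billion.

−€978.3 billion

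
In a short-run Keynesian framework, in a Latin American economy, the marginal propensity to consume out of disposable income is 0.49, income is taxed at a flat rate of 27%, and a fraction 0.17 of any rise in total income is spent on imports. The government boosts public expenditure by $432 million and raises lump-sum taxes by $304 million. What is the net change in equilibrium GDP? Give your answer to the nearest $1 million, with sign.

+$348 million

Expenditure multiplier = 1/(1 − c(1−t) + m) = 1/(1 − 0.49×0.73 + 0.17) = 1/0.8123 ≈ 1.231.
ΔG contributes k·ΔG = (+$432 million) / 0.8123 ≈ +$531.8 million.
ΔT of +$304 million changes first-round spending by −c·ΔT = −$148.96 million, contributing k·(−c·ΔT) = (−$148.96 million) / 0.8123 ≈ −$183.4 million.
Net ΔY = k(ΔG − c·ΔT) = (+$283.04 million) / 0.8123 ≈ +$348 million.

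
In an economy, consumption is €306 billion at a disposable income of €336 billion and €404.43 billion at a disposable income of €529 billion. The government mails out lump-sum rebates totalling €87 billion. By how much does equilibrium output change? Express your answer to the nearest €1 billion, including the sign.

+€91 billion

MPC = ΔC/ΔYd = (404.43 − 306)/(529 − 336) = 98.43/193 = 0.51.
A lump-sum tax change of −€87 billion shifts disposable income by +€87 billion; first-round consumption changes by −c × ΔT = −0.51 × (−€87 billion) = +€44.37 billion.
Expenditure multiplier = 1/(1 − MPC) = 1/(1 − 0.51) = 1/0.49 ≈ 2.041.
The tax multiplier is −c × k ≈ −1.041, so ΔY = k × (−c·ΔT) = (+€44.37 billion) / 0.49 ≈ +€91 billion.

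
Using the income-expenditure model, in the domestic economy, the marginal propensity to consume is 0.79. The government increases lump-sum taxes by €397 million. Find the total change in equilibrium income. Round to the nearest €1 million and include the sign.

−€1,493 million

A lump-sum tax change of +€397 million shifts disposable income by −€397 million; first-round consumption changes by −c × ΔT = −0.79 × (+€397 million) = −€313.63 million.
Expenditure multiplier = 1/(1 − MPC) = 1/(1 − 0.79) = 1/0.21 ≈ 4.762.
The tax multiplier is −c × k ≈ −3.762, so ΔY = k × (−c·ΔT) = (−€313.63 million) / 0.21 ≈ −€1,493 million.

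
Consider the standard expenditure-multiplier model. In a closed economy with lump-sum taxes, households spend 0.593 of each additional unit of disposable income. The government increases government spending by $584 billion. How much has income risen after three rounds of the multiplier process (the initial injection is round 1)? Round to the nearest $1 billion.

$1,136 billion

Round 1 adds ΔG = $584 billion; each later round is MPC = 0.593 times the previous.
After 3 rounds: 584 + 346.312 + 205.363016 = ΔG·(1 − c^3)/(1 − c) = 584 × (1 − 0.208527857)/0.407 ≈ $1,136 billion.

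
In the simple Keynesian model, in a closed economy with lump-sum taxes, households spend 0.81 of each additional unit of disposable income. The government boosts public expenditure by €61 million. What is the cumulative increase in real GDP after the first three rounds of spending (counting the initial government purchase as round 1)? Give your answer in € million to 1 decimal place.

Round 1 adds ΔG = €61 million; each later round is MPC = 0.81 times the previous.
After 3 rounds: 61 + 49.41 + 40.0221 = ΔG·(1 − c^3)/(1 − c) = 61 × (1 − 0.531441)/0.19 ≈ €150.4 million.

€150.4 million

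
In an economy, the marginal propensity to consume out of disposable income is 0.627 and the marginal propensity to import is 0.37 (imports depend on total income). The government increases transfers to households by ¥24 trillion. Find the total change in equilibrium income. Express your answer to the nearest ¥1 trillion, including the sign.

+¥20 trillion

The transfer change shifts disposable income by +¥24 trillion, so first-round consumption changes by c·ΔTR = 0.627 × (+¥24 trillion) = +¥15.048 trillion.
Expenditure multiplier = 1/(1 − c + m) = 1/(1 − 0.627 + 0.37) = 1/0.743 ≈ 1.346.
The transfer multiplier is c × k ≈ 0.844, so ΔY = k × (c·ΔTR) = (+¥15.048 trillion) / 0.743 ≈ +¥20 trillion.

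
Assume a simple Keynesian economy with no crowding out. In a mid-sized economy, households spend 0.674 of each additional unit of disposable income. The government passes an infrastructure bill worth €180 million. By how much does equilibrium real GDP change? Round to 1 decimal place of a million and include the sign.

Expenditure multiplier = 1/(1 − MPC) = 1/(1 − 0.674) = 1/0.326 ≈ 3.067.
ΔY = k × ΔG = (+€180 million) / 0.326 ≈ +€552.1 million.

+€552.1 million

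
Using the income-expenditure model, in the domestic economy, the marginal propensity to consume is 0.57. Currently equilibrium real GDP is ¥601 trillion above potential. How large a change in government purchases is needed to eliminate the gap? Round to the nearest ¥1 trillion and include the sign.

Spending multiplier = 1/(1 − MPC) = 1/(1 − 0.57) = 1/0.43 ≈ 2.326.
Need ΔY = −¥601 trillion, so ΔG = ΔY/k = (−¥601 trillion) × 0.43 ≈ −¥258 trillion.
The government should cut government purchases by ¥258 trillion.

−¥258 trillion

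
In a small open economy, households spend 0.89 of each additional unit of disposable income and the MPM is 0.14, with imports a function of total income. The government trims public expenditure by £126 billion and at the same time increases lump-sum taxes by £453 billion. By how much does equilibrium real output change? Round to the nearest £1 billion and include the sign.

−£2,117 billion

Expenditure multiplier = 1/(1 − c + m) = 1/(1 − 0.89 + 0.14) = 1/0.25 = 4.
ΔG contributes k·ΔG = (−£126 billion) / 0.25 = −£504 billion.
ΔT of +£453 billion changes first-round spending by −c·ΔT = −£403.17 billion, contributing k·(−c·ΔT) = (−£403.17 billion) / 0.25 ≈ −£1,612.7 billion.
Net ΔY = k(ΔG − c·ΔT) = (−£529.17 billion) / 0.25 ≈ −£2,117 billion.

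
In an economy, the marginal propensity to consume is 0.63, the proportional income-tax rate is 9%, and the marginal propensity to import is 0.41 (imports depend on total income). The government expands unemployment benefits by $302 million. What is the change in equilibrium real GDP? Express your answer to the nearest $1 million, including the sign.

+$227 million

The transfer change shifts disposable income by +$302 million, so first-round consumption changes by c·ΔTR = 0.63 × (+$302 million) = +$190.26 million.
Expenditure multiplier = 1/(1 − c(1−t) + m) = 1/(1 − 0.63×0.91 + 0.41) = 1/0.8367 ≈ 1.195.
The transfer multiplier is c × k ≈ 0.753, so ΔY = k × (c·ΔTR) = (+$190.26 million) / 0.8367 ≈ +$227 million.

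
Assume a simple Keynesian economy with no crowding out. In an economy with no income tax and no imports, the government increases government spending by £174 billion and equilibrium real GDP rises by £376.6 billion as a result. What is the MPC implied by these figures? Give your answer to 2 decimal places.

0.54

Implied spending multiplier k = ΔY/ΔG = 376.6/174 ≈ 2.1644.
Since k = 1/(1 − MPC), MPC = 1 − 1/k = 1 − ΔG/ΔY = 1 − 174/376.6 ≈ 0.54.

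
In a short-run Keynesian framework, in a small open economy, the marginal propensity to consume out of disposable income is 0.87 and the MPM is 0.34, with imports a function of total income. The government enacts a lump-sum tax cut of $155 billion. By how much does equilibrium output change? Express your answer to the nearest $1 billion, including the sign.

+$287 billion

A lump-sum tax change of −$155 billion shifts disposable income by +$155 billion; first-round consumption changes by −c × ΔT = −0.87 × (−$155 billion) = +$134.85 billion.
Expenditure multiplier = 1/(1 − c + m) = 1/(1 − 0.87 + 0.34) = 1/0.47 ≈ 2.128.
The tax multiplier is −c × k ≈ −1.851, so ΔY = k × (−c·ΔT) = (+$134.85 billion) / 0.47 ≈ +$287 billion.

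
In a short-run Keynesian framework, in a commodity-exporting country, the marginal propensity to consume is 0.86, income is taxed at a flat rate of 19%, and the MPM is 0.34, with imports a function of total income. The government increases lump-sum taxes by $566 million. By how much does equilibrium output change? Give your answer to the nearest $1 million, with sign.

A lump-sum tax change of +$566 million shifts disposable income by −$566 million; first-round consumption changes by −c × ΔT = −0.86 × (+$566 million) = −$486.76 million.
Expenditure multiplier = 1/(1 − c(1−t) + m) = 1/(1 − 0.86×0.81 + 0.34) = 1/0.6434 ≈ 1.554.
The tax multiplier is −c × k ≈ −1.337, so ΔY = k × (−c·ΔT) = (−$486.76 million) / 0.6434 ≈ −$757 million.

−$757 million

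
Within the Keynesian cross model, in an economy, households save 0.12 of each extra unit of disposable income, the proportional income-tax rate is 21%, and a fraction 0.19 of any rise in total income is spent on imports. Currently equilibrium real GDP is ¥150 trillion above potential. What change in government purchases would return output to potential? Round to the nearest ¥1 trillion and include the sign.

−¥74 trillion

MPC = 1 − MPS = 1 − 0.12 = 0.88.
Spending multiplier = 1/(1 − c(1−t) + m) = 1/(1 − 0.88×0.79 + 0.19) = 1/0.4948 ≈ 2.021.
Need ΔY = −¥150 trillion, so ΔG = ΔY/k = (−¥150 trillion) × 0.4948 ≈ −¥74 trillion.
The government should cut government purchases by ¥74 trillion.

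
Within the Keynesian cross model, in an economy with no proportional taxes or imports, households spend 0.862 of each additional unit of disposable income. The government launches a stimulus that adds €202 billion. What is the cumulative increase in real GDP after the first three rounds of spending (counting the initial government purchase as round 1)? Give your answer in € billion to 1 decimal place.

Round 1 adds ΔG = €202 billion; each later round is MPC = 0.862 times the previous.
After 3 rounds: 202 + 174.124 + 150.094888 = ΔG·(1 − c^3)/(1 − c) = 202 × (1 − 0.640503928)/0.138 ≈ €526.2 billion.

€526.2 billion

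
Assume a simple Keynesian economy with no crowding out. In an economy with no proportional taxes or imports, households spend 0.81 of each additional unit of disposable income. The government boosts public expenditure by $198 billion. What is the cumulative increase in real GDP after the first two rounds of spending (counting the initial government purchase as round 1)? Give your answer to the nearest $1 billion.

Round 1 adds ΔG = $198 billion; each later round is MPC = 0.81 times the previous.
After 2 rounds: 198 + 160.38 = ΔG·(1 − c^2)/(1 − c) = 198 × (1 − 0.6561)/0.19 ≈ $358 billion.

$358 billion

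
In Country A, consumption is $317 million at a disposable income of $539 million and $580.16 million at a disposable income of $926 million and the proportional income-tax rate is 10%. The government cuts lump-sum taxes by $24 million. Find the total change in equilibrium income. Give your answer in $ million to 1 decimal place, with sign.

MPC = ΔC/ΔYd = (580.16 − 317)/(926 − 539) = 263.16/387 = 0.68.
A lump-sum tax change of −$24 million shifts disposable income by +$24 million; first-round consumption changes by −c × ΔT = −0.68 × (−$24 million) = +$16.32 million.
Expenditure multiplier = 1/(1 − c(1−t)) = 1/(1 − 0.68×0.9) = 1/0.388 ≈ 2.577.
The tax multiplier is −c × k ≈ −1.753, so ΔY = k × (−c·ΔT) = (+$16.32 million) / 0.388 ≈ +$42.1 million.

+$42.1 million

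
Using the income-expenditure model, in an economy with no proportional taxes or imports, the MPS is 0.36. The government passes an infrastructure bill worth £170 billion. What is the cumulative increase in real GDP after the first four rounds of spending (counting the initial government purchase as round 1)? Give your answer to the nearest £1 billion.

£393 billion

MPC = 1 − MPS = 1 − 0.36 = 0.64.
Round 1 adds ΔG = £170 billion; each later round is MPC = 0.64 times the previous.
After 4 rounds: 170 + 108.8 + 69.632 + 44.56448 = ΔG·(1 − c^4)/(1 − c) = 170 × (1 − 0.16777216)/0.36 ≈ £393 billion.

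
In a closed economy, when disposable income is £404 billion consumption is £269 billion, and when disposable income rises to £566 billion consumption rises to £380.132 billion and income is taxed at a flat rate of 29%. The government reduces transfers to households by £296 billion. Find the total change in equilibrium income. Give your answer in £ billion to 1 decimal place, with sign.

MPC = ΔC/ΔYd = (380.132 − 269)/(566 − 404) = 111.132/162 = 0.686.
The transfer change shifts disposable income by −£296 billion, so first-round consumption changes by c·ΔTR = 0.686 × (−£296 billion) = −£203.056 billion.
Expenditure multiplier = 1/(1 − c(1−t)) = 1/(1 − 0.686×0.71) = 1/0.51294 ≈ 1.95.
The transfer multiplier is c × k ≈ 1.337, so ΔY = k × (c·ΔTR) = (−£203.056 billion) / 0.51294 ≈ −£395.9 billion.

−£395.9 billion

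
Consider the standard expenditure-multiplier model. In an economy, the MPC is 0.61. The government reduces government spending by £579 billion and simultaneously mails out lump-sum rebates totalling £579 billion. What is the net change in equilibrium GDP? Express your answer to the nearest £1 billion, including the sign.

−£579 billion

Expenditure multiplier = 1/(1 − MPC) = 1/(1 − 0.61) = 1/0.39 ≈ 2.564.
ΔG contributes k·ΔG = (−£579 billion) / 0.39 ≈ −£1,484.6 billion.
ΔT of −£579 billion changes first-round spending by −c·ΔT = +£353.19 billion, contributing k·(−c·ΔT) = (+£353.19 billion) / 0.39 ≈ +£905.6 billion.
With ΔG = ΔT and no other leakages, the balanced-budget multiplier is 1, so ΔY = ΔG = −£579 billion.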